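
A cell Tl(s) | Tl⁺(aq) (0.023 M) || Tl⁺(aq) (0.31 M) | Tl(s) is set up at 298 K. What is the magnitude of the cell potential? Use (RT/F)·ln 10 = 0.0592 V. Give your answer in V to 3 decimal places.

0.067 V

For a concentration cell E°cell = 0, since both electrodes use the same couple.
The compartment with the higher Tl⁺(aq) concentration (0.31 M) acts as the cathode; ions are reduced there and produced at the dilute (0.023 M) anode.
With n = 1, Ecell = −(0.0592/1)·log([dilute]/[conc]) = −(0.0592/1)·log(0.023/0.31) = +0.067 V.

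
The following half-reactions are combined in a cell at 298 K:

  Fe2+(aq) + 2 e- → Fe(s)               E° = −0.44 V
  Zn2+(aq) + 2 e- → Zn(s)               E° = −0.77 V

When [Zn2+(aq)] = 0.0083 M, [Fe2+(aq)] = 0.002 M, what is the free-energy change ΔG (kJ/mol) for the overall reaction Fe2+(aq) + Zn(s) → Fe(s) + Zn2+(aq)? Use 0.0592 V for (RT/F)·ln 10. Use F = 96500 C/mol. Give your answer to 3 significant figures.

−60.2 kJ/mol

With Fe²⁺/Fe reduced at the cathode, E°cell = −0.44 − (−0.77) = +0.33 V and n = 2.
The reaction quotient is [Zn2+(aq)] / [Fe2+(aq)] = 4.15; by Nernst, E = +0.33 − (0.0592/2)(0.618) = +0.3117 V.
Then ΔG = −nFE = −2 × 96500 × +0.3117 J/mol = −60.2 kJ/mol.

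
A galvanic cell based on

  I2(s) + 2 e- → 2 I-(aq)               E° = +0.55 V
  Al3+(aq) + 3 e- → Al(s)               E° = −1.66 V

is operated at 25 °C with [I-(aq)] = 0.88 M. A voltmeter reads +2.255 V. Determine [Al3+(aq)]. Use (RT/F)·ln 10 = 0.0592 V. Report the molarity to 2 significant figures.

With I₂/I⁻ at the cathode and Al³⁺/Al at the anode, E°cell = +0.55 − (−1.66) = +2.21 V (n = 6).
From the Nernst equation, log Q = n(E° − E)/0.0592 = 6·(+2.21 − (+2.255))/0.0592 = −4.561.
Balancing electrons gives 3 I2(s) + 2 Al(s) → 6 I-(aq) + 2 Al3+(aq); thus Q = [I-(aq)]^6·[Al3+(aq)]^2.
Isolating [Al3+(aq)] in Q = 10^{−4.561} yields log [Al3+(aq)] = −2.114, i.e. 0.0077 M.

0.0077 M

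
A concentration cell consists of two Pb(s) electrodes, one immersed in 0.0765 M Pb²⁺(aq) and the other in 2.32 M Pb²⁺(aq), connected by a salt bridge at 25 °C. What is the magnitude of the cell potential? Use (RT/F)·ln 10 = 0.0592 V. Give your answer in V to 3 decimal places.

For a concentration cell E°cell = 0, since both electrodes use the same couple.
The compartment with the higher Pb²⁺(aq) concentration (2.32 M) acts as the cathode; ions are reduced there and produced at the dilute (0.0765 M) anode.
With n = 2, Ecell = −(0.0592/2)·log([dilute]/[conc]) = −(0.0592/2)·log(0.0765/2.32) = +0.044 V.

0.044 V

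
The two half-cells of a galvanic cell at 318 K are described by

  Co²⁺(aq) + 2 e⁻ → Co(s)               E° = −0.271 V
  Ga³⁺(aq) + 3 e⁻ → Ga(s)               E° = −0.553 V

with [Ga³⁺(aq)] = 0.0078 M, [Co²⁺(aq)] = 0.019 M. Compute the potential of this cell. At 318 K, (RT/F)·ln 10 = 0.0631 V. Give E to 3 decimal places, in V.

Since E°(Co²⁺/Co) > E°(Ga³⁺/Ga), Co²⁺/Co serves as the cathode.
E°cell = −0.271 − (−0.553) = +0.282 V, with n = 6 electrons transferred.
For the overall reaction 3 Co²⁺(aq) + 2 Ga(s) → 3 Co(s) + 2 Ga³⁺(aq), Q = [Ga³⁺(aq)]^2 / [Co²⁺(aq)]^3 = 8.87, giving log Q = 0.948.
E = E° − (0.0631/n)·log Q = +0.282 − (0.0631/6)(0.948) = +0.272 V.

+0.272 V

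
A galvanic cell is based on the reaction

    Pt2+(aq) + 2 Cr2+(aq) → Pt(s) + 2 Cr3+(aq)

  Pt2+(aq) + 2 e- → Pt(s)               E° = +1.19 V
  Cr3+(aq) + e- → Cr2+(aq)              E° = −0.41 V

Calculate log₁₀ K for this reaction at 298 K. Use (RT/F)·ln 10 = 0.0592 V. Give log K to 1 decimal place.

log K = 54.1

The Pt²⁺/Pt couple is reduced (cathode); E°cell = +1.19 − (−0.41) = +1.60 V with n = 2.
At equilibrium E = 0, so log K = nE°cell / 0.0592 = (2)(+1.60) / 0.0592 = 54.1.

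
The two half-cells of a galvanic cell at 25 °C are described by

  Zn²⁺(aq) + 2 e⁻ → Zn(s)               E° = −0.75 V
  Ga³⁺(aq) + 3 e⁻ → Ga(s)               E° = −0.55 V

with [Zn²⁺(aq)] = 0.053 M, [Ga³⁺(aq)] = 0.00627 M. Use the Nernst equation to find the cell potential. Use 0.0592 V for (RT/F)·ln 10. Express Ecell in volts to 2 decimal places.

The Ga³⁺/Ga couple has the more positive E°, so it is the cathode; Zn²⁺/Zn is the anode.
E°cell = E°cat − E°an = −0.55 − (−0.75) = +0.20 V; n = 6.
Balancing gives 2 Ga³⁺(aq) + 3 Zn(s) → 2 Ga(s) + 3 Zn²⁺(aq); hence Q = [Zn²⁺(aq)]^3 / [Ga³⁺(aq)]^2 = 3.79 (log Q = 0.578).
E = E° − (0.0592/n)·log Q = +0.20 − (0.0592/6)(0.578) = +0.19 V.

+0.19 V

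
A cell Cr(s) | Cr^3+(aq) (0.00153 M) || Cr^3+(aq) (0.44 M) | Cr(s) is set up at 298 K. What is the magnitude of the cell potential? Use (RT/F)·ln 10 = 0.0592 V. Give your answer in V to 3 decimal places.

For a concentration cell E°cell = 0, since both electrodes use the same couple.
The compartment with the higher Cr^3+(aq) concentration (0.44 M) acts as the cathode; ions are reduced there and produced at the dilute (0.00153 M) anode.
With n = 3, Ecell = −(0.0592/3)·log([dilute]/[conc]) = −(0.0592/3)·log(0.00153/0.44) = +0.049 V.

0.049 V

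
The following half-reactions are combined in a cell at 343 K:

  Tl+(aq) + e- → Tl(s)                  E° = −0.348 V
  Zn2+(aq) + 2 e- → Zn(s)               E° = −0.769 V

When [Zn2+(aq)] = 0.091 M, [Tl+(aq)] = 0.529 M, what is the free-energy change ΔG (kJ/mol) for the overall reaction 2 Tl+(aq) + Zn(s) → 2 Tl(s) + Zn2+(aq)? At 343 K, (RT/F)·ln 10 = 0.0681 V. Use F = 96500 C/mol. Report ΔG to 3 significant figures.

E°cell = −0.348 − (−0.769) = +0.421 V; the balanced reaction transfers n = 2 electrons.
The reaction quotient is [Zn2+(aq)] / [Tl+(aq)]^2 = 0.325; by Nernst, E = +0.421 − (0.0681/2)(−0.488) = +0.4376 V.
Finally ΔG = −nFE = −(2)(96500 C/mol)(+0.4376 V) = −84.5 kJ/mol.

−84.5 kJ/mol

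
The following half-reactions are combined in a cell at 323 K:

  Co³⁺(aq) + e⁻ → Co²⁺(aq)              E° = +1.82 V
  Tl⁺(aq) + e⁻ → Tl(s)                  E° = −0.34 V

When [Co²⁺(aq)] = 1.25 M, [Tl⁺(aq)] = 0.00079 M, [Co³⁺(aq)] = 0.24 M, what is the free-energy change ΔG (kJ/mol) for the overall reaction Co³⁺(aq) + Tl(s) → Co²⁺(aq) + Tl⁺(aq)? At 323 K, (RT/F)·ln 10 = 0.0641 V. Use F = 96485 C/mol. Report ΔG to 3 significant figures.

−223 kJ/mol

The standard cell potential is +1.82 − (−0.34) = +2.16 V, with n = 1 electron in the balanced equation.
Q = ([Co²⁺(aq)]·[Tl⁺(aq)]) / [Co³⁺(aq)] = 0.00411, so log Q = −2.386 and E = +2.16 − (0.0641/1)(−2.386) = +2.3129 V.
Finally ΔG = −nFE = −(1)(96485 C/mol)(+2.3129 V) = −223 kJ/mol.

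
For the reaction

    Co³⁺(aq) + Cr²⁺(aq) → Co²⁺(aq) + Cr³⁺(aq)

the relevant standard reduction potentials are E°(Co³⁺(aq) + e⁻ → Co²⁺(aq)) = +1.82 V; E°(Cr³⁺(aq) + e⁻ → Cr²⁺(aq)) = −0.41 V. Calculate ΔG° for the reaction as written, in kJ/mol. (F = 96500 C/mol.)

−215 kJ/mol

In the reaction as written Co³⁺(aq) is reduced, so the Co³⁺/Co²⁺ couple is the cathode and Cr³⁺/Cr²⁺ is the anode.
E°cell = +1.82 − (−0.41) = +2.23 V; balancing electrons gives n = 1.
ΔG° = −nFE°cell = −(1)(96500)(+2.23) J/mol = −215 kJ/mol.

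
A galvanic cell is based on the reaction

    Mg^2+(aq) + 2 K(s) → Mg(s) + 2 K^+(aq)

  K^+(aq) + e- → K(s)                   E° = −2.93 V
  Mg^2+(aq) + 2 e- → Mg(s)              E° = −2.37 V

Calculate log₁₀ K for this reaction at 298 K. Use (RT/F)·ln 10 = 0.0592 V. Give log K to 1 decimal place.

The Mg²⁺/Mg couple is reduced (cathode); E°cell = −2.37 − (−2.93) = +0.56 V with n = 2.
At equilibrium E = 0, so log K = nE°cell / 0.0592 = (2)(+0.56) / 0.0592 = 18.9.

log K = 18.9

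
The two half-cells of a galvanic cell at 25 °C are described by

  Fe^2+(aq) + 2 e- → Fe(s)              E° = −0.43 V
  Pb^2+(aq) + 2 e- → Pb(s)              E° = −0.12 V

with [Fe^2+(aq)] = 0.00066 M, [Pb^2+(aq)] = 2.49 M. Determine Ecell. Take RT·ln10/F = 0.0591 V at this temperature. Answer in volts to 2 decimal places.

+0.42 V

Since E°(Pb²⁺/Pb) > E°(Fe²⁺/Fe), Pb²⁺/Pb serves as the cathode.
The standard potential is −0.12 − (−0.43) = +0.31 V and the balanced reaction transfers n = 2 electrons.
For the overall reaction Pb^2+(aq) + Fe(s) → Pb(s) + Fe^2+(aq), Q = [Fe^2+(aq)] / [Pb^2+(aq)] = 0.000265, giving log Q = −3.577.
Applying E = E° − (RT ln10/nF)·log Q gives +0.31 − (0.0591/2)(−3.577) = +0.42 V.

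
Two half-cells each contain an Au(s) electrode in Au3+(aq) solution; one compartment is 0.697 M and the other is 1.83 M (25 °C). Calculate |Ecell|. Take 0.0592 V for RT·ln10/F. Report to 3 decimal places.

For a concentration cell E°cell = 0, since both electrodes use the same couple.
The compartment with the higher Au3+(aq) concentration (1.83 M) acts as the cathode; ions are reduced there and produced at the dilute (0.697 M) anode.
With n = 3, Ecell = −(0.0592/3)·log([dilute]/[conc]) = −(0.0592/3)·log(0.697/1.83) = +0.008 V.

0.008 V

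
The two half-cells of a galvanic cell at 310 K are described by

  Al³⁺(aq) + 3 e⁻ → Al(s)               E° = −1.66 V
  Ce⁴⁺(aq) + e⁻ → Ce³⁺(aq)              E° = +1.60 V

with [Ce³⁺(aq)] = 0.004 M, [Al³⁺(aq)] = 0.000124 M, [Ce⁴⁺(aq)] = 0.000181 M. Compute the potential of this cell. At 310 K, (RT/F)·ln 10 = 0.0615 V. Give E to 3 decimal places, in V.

+3.257 V

The Ce⁴⁺/Ce³⁺ couple has the more positive E°, so it is the cathode; Al³⁺/Al is the anode.
E°cell = E°cat − E°an = +1.60 − (−1.66) = +3.26 V; n = 3.
The balanced reaction is 3 Ce⁴⁺(aq) + Al(s) → 3 Ce³⁺(aq) + Al³⁺(aq), so Q = ([Ce³⁺(aq)]^3·[Al³⁺(aq)]) / [Ce⁴⁺(aq)]^3 = 1.34 and log Q = 0.127.
Applying E = E° − (RT ln10/nF)·log Q gives +3.26 − (0.0615/3)(0.127) = +3.257 V.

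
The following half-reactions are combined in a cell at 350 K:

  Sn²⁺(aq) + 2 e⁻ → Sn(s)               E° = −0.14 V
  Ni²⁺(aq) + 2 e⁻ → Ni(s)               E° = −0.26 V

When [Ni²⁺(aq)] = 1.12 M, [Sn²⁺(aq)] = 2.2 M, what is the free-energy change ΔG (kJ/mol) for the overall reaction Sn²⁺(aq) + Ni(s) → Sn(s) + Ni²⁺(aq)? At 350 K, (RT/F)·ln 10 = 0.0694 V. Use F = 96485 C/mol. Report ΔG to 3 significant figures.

E°cell = −0.14 − (−0.26) = +0.12 V; the balanced reaction transfers n = 2 electrons.
The reaction quotient is [Ni²⁺(aq)] / [Sn²⁺(aq)] = 0.509; by Nernst, E = +0.12 − (0.0694/2)(−0.293) = +0.1302 V.
Then ΔG = −nFE = −2 × 96485 × +0.1302 J/mol = −25.1 kJ/mol.

−25.1 kJ/mol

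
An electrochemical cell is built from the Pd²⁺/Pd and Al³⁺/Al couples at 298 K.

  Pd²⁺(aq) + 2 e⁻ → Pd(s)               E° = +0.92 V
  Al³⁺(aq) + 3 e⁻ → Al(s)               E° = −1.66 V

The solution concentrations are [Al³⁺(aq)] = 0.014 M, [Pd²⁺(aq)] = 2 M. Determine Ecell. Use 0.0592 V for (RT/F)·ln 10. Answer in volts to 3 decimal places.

+2.625 V

Since E°(Pd²⁺/Pd) > E°(Al³⁺/Al), Pd²⁺/Pd serves as the cathode.
The standard potential is +0.92 − (−1.66) = +2.58 V and the balanced reaction transfers n = 6 electrons.
The balanced reaction is 3 Pd²⁺(aq) + 2 Al(s) → 3 Pd(s) + 2 Al³⁺(aq), so Q = [Al³⁺(aq)]^2 / [Pd²⁺(aq)]^3 = 2.45×10^−5 and log Q = −4.611.
E = E° − (0.0592/n)·log Q = +2.58 − (0.0592/6)(−4.611) = +2.625 V.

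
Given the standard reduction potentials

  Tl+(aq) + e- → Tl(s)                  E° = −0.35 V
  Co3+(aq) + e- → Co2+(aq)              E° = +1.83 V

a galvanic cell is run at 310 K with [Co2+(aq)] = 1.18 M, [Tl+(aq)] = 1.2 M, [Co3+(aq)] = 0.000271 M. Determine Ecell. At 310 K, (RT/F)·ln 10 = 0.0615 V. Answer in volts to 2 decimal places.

Co³⁺/Co²⁺ is reduced (cathode, E° = +1.83 V) and Tl⁺/Tl is oxidized (anode).
E°cell = +1.83 − (−0.35) = +2.18 V, with n = 1 electron transferred.
Balancing gives Co3+(aq) + Tl(s) → Co2+(aq) + Tl+(aq); hence Q = ([Co2+(aq)]·[Tl+(aq)]) / [Co3+(aq)] = 5.23×10^3 (log Q = 3.718).
By the Nernst equation, E = +2.18 − (0.0615/1)·(3.718) = +1.95 V.

+1.95 V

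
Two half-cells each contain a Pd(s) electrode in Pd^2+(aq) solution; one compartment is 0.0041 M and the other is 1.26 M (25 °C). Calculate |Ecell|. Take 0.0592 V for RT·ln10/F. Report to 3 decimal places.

For a concentration cell E°cell = 0, since both electrodes use the same couple.
The compartment with the higher Pd^2+(aq) concentration (1.26 M) acts as the cathode; ions are reduced there and produced at the dilute (0.0041 M) anode.
With n = 2, Ecell = −(0.0592/2)·log([dilute]/[conc]) = −(0.0592/2)·log(0.0041/1.26) = +0.074 V.

0.074 V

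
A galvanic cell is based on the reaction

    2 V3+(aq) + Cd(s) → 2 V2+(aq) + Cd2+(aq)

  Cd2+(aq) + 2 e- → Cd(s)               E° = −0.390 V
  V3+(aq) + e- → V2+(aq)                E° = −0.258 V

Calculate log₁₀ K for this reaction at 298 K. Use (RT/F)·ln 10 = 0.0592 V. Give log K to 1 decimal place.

log K = 4.5

The V³⁺/V²⁺ couple is reduced (cathode); E°cell = −0.258 − (−0.390) = +0.132 V with n = 2.
At equilibrium E = 0, so log K = nE°cell / 0.0592 = (2)(+0.132) / 0.0592 = 4.5.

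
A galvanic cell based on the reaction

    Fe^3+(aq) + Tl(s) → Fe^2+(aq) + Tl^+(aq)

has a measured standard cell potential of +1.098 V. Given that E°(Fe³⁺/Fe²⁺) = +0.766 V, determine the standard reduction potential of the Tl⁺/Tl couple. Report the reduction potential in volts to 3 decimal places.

In the reaction as written the Fe³⁺/Fe²⁺ couple is reduced (cathode) and Tl⁺/Tl is oxidized (anode), so E°cell = E°(Fe³⁺/Fe²⁺) − E°(Tl⁺/Tl).
E°(Tl⁺/Tl) = E°(cathode) − E°cell = +0.766 − (+1.098) = −0.332 V.

−0.332 V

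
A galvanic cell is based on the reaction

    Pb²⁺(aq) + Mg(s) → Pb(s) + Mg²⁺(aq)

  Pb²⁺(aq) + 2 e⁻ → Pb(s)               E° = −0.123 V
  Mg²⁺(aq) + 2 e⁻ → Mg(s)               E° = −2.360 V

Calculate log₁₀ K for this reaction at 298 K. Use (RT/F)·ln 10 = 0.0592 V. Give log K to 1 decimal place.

The Pb²⁺/Pb couple is reduced (cathode); E°cell = −0.123 − (−2.360) = +2.237 V with n = 2.
At equilibrium E = 0, so log K = nE°cell / 0.0592 = (2)(+2.237) / 0.0592 = 75.6.

log K = 75.6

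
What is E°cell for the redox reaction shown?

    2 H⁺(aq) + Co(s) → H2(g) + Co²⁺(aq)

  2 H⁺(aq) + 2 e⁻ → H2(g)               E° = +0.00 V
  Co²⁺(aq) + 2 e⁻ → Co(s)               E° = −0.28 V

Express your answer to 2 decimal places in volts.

H⁺(aq) gains electrons, so the 2H⁺/H₂ couple is the cathode; the Co²⁺/Co couple is the anode.
E°cell = E°(cathode) − E°(anode) = +0.00 − (−0.28) = +0.28 V.

+0.28 V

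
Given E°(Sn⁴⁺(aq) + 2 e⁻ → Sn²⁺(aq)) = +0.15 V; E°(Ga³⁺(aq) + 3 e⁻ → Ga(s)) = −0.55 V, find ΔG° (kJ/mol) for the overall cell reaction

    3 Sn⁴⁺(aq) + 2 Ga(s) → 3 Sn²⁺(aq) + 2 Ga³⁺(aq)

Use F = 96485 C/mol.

In the reaction as written Sn⁴⁺(aq) is reduced, so the Sn⁴⁺/Sn²⁺ couple is the cathode and Ga³⁺/Ga is the anode.
E°cell = +0.15 − (−0.55) = +0.70 V; balancing electrons gives n = 6.
ΔG° = −nFE°cell = −(6)(96485)(+0.70) J/mol = −405 kJ/mol.

−405 kJ/mol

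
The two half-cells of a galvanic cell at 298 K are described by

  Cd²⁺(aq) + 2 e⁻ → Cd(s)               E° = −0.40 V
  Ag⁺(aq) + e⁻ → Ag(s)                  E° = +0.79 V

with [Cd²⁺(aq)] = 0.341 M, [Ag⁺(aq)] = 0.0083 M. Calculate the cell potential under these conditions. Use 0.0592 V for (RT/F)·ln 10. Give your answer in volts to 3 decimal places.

Since E°(Ag⁺/Ag) > E°(Cd²⁺/Cd), Ag⁺/Ag serves as the cathode.
E°cell = E°cat − E°an = +0.79 − (−0.40) = +1.19 V; n = 2.
The balanced reaction is 2 Ag⁺(aq) + Cd(s) → 2 Ag(s) + Cd²⁺(aq), so Q = [Cd²⁺(aq)] / [Ag⁺(aq)]^2 = 4.95×10^3 and log Q = 3.695.
Applying E = E° − (RT ln10/nF)·log Q gives +1.19 − (0.0592/2)(3.695) = +1.081 V.

+1.081 V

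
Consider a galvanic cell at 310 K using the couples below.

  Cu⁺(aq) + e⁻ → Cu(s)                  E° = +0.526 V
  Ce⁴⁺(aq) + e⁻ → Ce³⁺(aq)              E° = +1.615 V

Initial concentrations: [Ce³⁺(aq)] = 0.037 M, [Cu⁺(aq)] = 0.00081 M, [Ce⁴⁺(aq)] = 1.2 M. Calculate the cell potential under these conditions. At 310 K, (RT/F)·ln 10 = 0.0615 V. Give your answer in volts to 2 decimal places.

Since E°(Ce⁴⁺/Ce³⁺) > E°(Cu⁺/Cu), Ce⁴⁺/Ce³⁺ serves as the cathode.
The standard potential is +1.615 − (+0.526) = +1.089 V and the balanced reaction transfers n = 1 electron.
The balanced reaction is Ce⁴⁺(aq) + Cu(s) → Ce³⁺(aq) + Cu⁺(aq), so Q = ([Ce³⁺(aq)]·[Cu⁺(aq)]) / [Ce⁴⁺(aq)] = 2.5×10^−5 and log Q = −4.602.
By the Nernst equation, E = +1.089 − (0.0615/1)·(−4.602) = +1.37 V.

+1.37 V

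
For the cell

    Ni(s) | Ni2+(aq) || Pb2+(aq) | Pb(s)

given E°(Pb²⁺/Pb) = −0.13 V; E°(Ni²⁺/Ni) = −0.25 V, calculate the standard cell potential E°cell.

+0.12 V

By convention the left-hand electrode in cell notation is the anode (oxidation) and the right-hand electrode is the cathode (reduction).
E°cell = E°(right) − E°(left) = −0.13 − (−0.25) = +0.12 V.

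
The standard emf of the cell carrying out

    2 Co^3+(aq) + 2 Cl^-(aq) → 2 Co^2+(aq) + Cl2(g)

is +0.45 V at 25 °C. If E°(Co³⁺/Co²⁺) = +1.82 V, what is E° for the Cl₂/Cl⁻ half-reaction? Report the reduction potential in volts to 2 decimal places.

In the reaction as written the Co³⁺/Co²⁺ couple is reduced (cathode) and Cl₂/Cl⁻ is oxidized (anode), so E°cell = E°(Co³⁺/Co²⁺) − E°(Cl₂/Cl⁻).
E°(Cl₂/Cl⁻) = E°(cathode) − E°cell = +1.82 − (+0.45) = +1.37 V.

+1.37 V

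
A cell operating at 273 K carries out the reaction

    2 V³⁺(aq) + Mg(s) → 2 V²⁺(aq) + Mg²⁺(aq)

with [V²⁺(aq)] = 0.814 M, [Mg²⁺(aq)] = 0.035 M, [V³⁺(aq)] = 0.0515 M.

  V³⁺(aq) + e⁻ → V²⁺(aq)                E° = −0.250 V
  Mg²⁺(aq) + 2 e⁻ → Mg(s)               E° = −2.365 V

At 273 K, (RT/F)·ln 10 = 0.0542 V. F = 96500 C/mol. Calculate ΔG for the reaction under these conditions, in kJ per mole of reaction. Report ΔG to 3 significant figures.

−403 kJ/mol

With V³⁺/V²⁺ reduced at the cathode, E°cell = −0.250 − (−2.365) = +2.115 V and n = 2.
Here Q = ([V²⁺(aq)]^2·[Mg²⁺(aq)]) / [V³⁺(aq)]^2 = 8.74 (log Q = 0.942), giving E = +2.115 − (0.0542/2)·(0.942) = +2.0895 V.
Finally ΔG = −nFE = −(2)(96500 C/mol)(+2.0895 V) = −403 kJ/mol.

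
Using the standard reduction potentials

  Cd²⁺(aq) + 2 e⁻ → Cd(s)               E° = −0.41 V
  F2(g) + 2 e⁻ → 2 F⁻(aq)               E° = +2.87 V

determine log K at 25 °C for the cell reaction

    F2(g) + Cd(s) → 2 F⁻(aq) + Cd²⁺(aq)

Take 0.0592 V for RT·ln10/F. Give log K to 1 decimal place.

log K = 110.8

The F₂/F⁻ couple is reduced (cathode); E°cell = +2.87 − (−0.41) = +3.28 V with n = 2.
At equilibrium E = 0, so log K = nE°cell / 0.0592 = (2)(+3.28) / 0.0592 = 110.8.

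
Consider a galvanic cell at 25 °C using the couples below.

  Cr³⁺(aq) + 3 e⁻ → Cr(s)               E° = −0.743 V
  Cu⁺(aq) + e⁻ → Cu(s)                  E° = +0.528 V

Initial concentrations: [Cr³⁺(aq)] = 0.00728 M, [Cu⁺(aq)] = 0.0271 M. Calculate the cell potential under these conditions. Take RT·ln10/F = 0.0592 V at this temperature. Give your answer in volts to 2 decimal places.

Cu⁺/Cu is reduced (cathode, E° = +0.528 V) and Cr³⁺/Cr is oxidized (anode).
E°cell = +0.528 − (−0.743) = +1.271 V, with n = 3 electrons transferred.
For the overall reaction 3 Cu⁺(aq) + Cr(s) → 3 Cu(s) + Cr³⁺(aq), Q = [Cr³⁺(aq)] / [Cu⁺(aq)]^3 = 366, giving log Q = 2.563.
E = E° − (0.0592/n)·log Q = +1.271 − (0.0592/3)(2.563) = +1.22 V.

+1.22 V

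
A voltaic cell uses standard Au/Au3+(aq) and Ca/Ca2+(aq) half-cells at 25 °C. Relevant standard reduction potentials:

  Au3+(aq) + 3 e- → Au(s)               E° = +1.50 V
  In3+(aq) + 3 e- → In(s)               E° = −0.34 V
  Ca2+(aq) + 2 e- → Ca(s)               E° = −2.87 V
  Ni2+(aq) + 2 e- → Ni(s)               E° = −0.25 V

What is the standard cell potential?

The Au³⁺/Au couple has the higher E°, so Au ion is reduced (cathode) and Ca is oxidized (anode).
E°cell = E°(cathode) − E°(anode) = +1.50 − (−2.87) = +4.37 V.

+4.37 V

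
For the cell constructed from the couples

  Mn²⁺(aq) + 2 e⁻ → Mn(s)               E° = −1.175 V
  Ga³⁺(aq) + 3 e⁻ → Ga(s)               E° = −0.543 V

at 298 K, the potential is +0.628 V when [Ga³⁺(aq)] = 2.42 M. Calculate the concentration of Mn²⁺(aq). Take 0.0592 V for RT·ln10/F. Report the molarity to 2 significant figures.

With Ga³⁺/Ga at the cathode and Mn²⁺/Mn at the anode, E°cell = −0.543 − (−1.175) = +0.632 V (n = 6).
Rearranging E = E° − (0.0592/n)·log Q gives log Q = 6(+0.632 − (+0.628))/0.0592 = 0.405.
For 2 Ga³⁺(aq) + 3 Mn(s) → 2 Ga(s) + 3 Mn²⁺(aq), the reaction quotient is Q = [Mn²⁺(aq)]^3 / [Ga³⁺(aq)]^2.
Isolating [Mn²⁺(aq)] in Q = 10^{0.405} yields log [Mn²⁺(aq)] = 0.391, i.e. 2.5 M.

2.5 M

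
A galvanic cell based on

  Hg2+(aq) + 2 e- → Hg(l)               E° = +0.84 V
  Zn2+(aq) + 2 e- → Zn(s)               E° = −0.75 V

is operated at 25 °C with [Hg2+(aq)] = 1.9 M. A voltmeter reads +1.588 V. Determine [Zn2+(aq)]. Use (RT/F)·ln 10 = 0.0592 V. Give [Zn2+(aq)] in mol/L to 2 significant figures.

With Hg²⁺/Hg at the cathode and Zn²⁺/Zn at the anode, E°cell = +0.84 − (−0.75) = +1.59 V (n = 2).
From the Nernst equation, log Q = n(E° − E)/0.0592 = 2·(+1.59 − (+1.588))/0.0592 = 0.068.
The balanced reaction is Hg2+(aq) + Zn(s) → Hg(l) + Zn2+(aq), so Q = [Zn2+(aq)] / [Hg2+(aq)].
Substituting the known concentrations and solving, log [Zn2+(aq)] = 0.347 and [Zn2+(aq)] = 2.2 M.

2.2 M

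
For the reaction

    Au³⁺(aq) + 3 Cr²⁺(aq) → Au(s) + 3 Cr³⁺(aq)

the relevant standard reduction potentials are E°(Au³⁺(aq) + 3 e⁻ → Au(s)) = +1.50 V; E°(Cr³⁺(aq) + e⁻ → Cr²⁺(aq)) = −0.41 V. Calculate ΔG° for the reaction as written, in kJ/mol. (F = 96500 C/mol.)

In the reaction as written Au³⁺(aq) is reduced, so the Au³⁺/Au couple is the cathode and Cr³⁺/Cr²⁺ is the anode.
E°cell = +1.50 − (−0.41) = +1.91 V; balancing electrons gives n = 3.
ΔG° = −nFE°cell = −(3)(96500)(+1.91) J/mol = −553 kJ/mol.

−553 kJ/mol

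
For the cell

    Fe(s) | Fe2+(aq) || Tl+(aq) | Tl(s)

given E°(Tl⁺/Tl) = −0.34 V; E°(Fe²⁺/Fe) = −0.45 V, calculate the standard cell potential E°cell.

+0.11 V

By convention the left-hand electrode in cell notation is the anode (oxidation) and the right-hand electrode is the cathode (reduction).
E°cell = E°(right) − E°(left) = −0.34 − (−0.45) = +0.11 V.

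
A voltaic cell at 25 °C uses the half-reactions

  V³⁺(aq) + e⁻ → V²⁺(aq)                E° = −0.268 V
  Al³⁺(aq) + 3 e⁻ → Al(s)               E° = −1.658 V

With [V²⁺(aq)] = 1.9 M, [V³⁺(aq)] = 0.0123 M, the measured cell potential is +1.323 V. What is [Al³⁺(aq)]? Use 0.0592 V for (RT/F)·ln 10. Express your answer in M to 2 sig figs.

0.00067 M

The V³⁺/V²⁺ couple has the larger reduction potential, so it is the cathode: E°cell = −0.268 − (−1.658) = +1.390 V and n = 3.
From the Nernst equation, log Q = n(E° − E)/0.0592 = 3·(+1.390 − (+1.323))/0.0592 = 3.395.
Balancing electrons gives 3 V³⁺(aq) + Al(s) → 3 V²⁺(aq) + Al³⁺(aq); thus Q = ([V²⁺(aq)]^3·[Al³⁺(aq)]) / [V³⁺(aq)]^3.
Substituting the known concentrations and solving, log [Al³⁺(aq)] = −3.172 and [Al³⁺(aq)] = 0.00067 M.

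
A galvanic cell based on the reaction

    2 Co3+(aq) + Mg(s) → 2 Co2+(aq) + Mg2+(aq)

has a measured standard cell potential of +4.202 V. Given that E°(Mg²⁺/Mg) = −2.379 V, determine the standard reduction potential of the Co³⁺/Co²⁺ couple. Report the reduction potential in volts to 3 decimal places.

In the reaction as written the Co³⁺/Co²⁺ couple is reduced (cathode) and Mg²⁺/Mg is oxidized (anode), so E°cell = E°(Co³⁺/Co²⁺) − E°(Mg²⁺/Mg).
E°(Co³⁺/Co²⁺) = E°cell + E°(anode) = +4.202 + (−2.379) = +1.823 V.

+1.823 V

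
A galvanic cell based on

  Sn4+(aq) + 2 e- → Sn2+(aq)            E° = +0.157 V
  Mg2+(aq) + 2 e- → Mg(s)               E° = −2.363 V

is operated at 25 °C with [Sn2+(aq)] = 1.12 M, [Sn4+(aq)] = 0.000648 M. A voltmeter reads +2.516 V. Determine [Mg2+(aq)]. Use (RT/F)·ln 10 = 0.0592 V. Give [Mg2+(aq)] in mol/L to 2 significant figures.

0.00079 M

With Sn⁴⁺/Sn²⁺ at the cathode and Mg²⁺/Mg at the anode, E°cell = +0.157 − (−2.363) = +2.520 V (n = 2).
Since E = E° − (0.0592/n)·log Q, log Q = n(E° − E)/0.0592 = 0.135.
For Sn4+(aq) + Mg(s) → Sn2+(aq) + Mg2+(aq), the reaction quotient is Q = ([Sn2+(aq)]·[Mg2+(aq)]) / [Sn4+(aq)].
Solving for the unknown gives log [Mg2+(aq)] = −3.103, so [Mg2+(aq)] ≈ 0.00079 M.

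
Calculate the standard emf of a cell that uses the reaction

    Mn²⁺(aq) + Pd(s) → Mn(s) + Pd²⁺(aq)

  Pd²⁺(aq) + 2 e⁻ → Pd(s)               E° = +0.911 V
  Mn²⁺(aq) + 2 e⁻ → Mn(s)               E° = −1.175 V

Mn²⁺(aq) gains electrons, so the Mn²⁺/Mn couple is the cathode; the Pd²⁺/Pd couple is the anode.
E°cell = E°(cathode) − E°(anode) = −1.175 − (+0.911) = −2.086 V.
The negative E°cell means the reaction is non-spontaneous in the direction written.

−2.086 V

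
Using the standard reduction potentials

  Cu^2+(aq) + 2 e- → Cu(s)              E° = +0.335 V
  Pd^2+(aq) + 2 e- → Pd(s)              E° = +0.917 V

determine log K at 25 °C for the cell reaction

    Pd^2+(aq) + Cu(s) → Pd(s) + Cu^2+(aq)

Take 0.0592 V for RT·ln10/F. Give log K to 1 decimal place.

log K = 19.7

The Pd²⁺/Pd couple is reduced (cathode); E°cell = +0.917 − (+0.335) = +0.582 V with n = 2.
At equilibrium E = 0, so log K = nE°cell / 0.0592 = (2)(+0.582) / 0.0592 = 19.7.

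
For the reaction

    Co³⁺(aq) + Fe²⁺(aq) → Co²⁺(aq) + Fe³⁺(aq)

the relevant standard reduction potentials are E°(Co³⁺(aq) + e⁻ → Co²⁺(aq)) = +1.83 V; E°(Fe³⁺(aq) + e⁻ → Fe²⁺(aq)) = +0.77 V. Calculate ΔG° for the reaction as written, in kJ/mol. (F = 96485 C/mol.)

In the reaction as written Co³⁺(aq) is reduced, so the Co³⁺/Co²⁺ couple is the cathode and Fe³⁺/Fe²⁺ is the anode.
E°cell = +1.83 − (+0.77) = +1.06 V; balancing electrons gives n = 1.
ΔG° = −nFE°cell = −(1)(96485)(+1.06) J/mol = −102 kJ/mol.

−102 kJ/mol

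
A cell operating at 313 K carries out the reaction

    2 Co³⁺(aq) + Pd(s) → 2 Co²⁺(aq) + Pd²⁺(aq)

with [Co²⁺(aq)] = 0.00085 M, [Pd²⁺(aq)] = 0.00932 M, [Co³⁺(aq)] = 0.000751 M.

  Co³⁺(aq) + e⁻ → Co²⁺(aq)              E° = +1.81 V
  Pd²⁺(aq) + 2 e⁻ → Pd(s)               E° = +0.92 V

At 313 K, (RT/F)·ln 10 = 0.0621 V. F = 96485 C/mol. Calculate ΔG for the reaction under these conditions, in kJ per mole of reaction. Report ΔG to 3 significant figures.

−183 kJ/mol

With Co³⁺/Co²⁺ reduced at the cathode, E°cell = +1.81 − (+0.92) = +0.89 V and n = 2.
Q = ([Co²⁺(aq)]^2·[Pd²⁺(aq)]) / [Co³⁺(aq)]^2 = 0.0119, so log Q = −1.923 and E = +0.89 − (0.0621/2)(−1.923) = +0.9497 V.
Finally ΔG = −nFE = −(2)(96485 C/mol)(+0.9497 V) = −183 kJ/mol.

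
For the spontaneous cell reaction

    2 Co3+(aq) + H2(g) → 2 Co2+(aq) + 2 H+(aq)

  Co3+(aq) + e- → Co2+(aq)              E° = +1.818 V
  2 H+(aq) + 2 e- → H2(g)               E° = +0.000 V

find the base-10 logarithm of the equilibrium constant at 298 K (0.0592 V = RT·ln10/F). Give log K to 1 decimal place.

The Co³⁺/Co²⁺ couple is reduced (cathode); E°cell = +1.818 − (+0.000) = +1.818 V with n = 2.
At equilibrium E = 0, so log K = nE°cell / 0.0592 = (2)(+1.818) / 0.0592 = 61.4.

log K = 61.4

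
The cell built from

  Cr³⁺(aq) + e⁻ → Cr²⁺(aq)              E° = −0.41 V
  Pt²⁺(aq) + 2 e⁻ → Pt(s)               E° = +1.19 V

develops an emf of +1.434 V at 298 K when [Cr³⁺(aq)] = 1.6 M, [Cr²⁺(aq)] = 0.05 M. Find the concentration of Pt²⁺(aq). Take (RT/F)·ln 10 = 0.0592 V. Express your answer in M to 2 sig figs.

Pt²⁺/Pt is the cathode (higher E°); E°cell = +1.19 − (−0.41) = +1.60 V with n = 2.
From the Nernst equation, log Q = n(E° − E)/0.0592 = 2·(+1.60 − (+1.434))/0.0592 = 5.608.
For Pt²⁺(aq) + 2 Cr²⁺(aq) → Pt(s) + 2 Cr³⁺(aq), the reaction quotient is Q = [Cr³⁺(aq)]^2 / ([Pt²⁺(aq)]·[Cr²⁺(aq)]^2).
Solving for the unknown gives log [Pt²⁺(aq)] = −2.598, so [Pt²⁺(aq)] ≈ 0.0025 M.

0.0025 M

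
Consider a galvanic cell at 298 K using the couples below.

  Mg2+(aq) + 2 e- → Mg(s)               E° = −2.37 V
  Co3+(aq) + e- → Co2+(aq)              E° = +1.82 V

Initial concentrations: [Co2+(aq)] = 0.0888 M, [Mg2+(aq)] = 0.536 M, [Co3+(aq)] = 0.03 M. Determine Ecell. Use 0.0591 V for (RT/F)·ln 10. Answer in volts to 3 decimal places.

+4.170 V

Since E°(Co³⁺/Co²⁺) > E°(Mg²⁺/Mg), Co³⁺/Co²⁺ serves as the cathode.
E°cell = +1.82 − (−2.37) = +4.19 V, with n = 2 electrons transferred.
For the overall reaction 2 Co3+(aq) + Mg(s) → 2 Co2+(aq) + Mg2+(aq), Q = ([Co2+(aq)]^2·[Mg2+(aq)]) / [Co3+(aq)]^2 = 4.7, giving log Q = 0.672.
Applying E = E° − (RT ln10/nF)·log Q gives +4.19 − (0.0591/2)(0.672) = +4.170 V.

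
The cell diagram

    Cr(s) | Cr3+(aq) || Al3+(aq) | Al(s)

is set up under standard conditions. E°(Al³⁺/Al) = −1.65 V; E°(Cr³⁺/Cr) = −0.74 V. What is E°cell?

−0.91 V

By convention the left-hand electrode in cell notation is the anode (oxidation) and the right-hand electrode is the cathode (reduction).
E°cell = E°(right) − E°(left) = −1.65 − (−0.74) = −0.91 V.
The negative sign shows that, as written, the cell would require an external voltage to drive the reaction.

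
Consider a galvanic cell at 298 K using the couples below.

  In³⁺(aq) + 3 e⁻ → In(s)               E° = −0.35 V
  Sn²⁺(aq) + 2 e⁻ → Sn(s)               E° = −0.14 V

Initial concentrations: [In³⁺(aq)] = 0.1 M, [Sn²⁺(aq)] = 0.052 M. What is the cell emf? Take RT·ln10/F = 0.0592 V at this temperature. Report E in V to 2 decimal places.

+0.19 V

Sn²⁺/Sn is reduced (cathode, E° = −0.14 V) and In³⁺/In is oxidized (anode).
The standard potential is −0.14 − (−0.35) = +0.21 V and the balanced reaction transfers n = 6 electrons.
The balanced reaction is 3 Sn²⁺(aq) + 2 In(s) → 3 Sn(s) + 2 In³⁺(aq), so Q = [In³⁺(aq)]^2 / [Sn²⁺(aq)]^3 = 71.1 and log Q = 1.852.
Applying E = E° − (RT ln10/nF)·log Q gives +0.21 − (0.0592/6)(1.852) = +0.19 V.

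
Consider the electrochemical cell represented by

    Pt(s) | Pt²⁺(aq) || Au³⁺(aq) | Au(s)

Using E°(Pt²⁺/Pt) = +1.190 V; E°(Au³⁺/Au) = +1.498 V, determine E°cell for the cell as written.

By convention the left-hand electrode in cell notation is the anode (oxidation) and the right-hand electrode is the cathode (reduction).
E°cell = E°(right) − E°(left) = +1.498 − (+1.190) = +0.308 V.

+0.308 V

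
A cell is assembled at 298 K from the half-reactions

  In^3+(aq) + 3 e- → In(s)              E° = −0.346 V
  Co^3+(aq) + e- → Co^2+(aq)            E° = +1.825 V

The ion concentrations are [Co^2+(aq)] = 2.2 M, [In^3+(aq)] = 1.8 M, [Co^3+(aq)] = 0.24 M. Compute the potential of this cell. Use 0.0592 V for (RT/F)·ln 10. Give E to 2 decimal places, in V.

The Co³⁺/Co²⁺ couple has the more positive E°, so it is the cathode; In³⁺/In is the anode.
E°cell = E°cat − E°an = +1.825 − (−0.346) = +2.171 V; n = 3.
The balanced reaction is 3 Co^3+(aq) + In(s) → 3 Co^2+(aq) + In^3+(aq), so Q = ([Co^2+(aq)]^3·[In^3+(aq)]) / [Co^3+(aq)]^3 = 1.39×10^3 and log Q = 3.142.
By the Nernst equation, E = +2.171 − (0.0592/3)·(3.142) = +2.11 V.

+2.11 V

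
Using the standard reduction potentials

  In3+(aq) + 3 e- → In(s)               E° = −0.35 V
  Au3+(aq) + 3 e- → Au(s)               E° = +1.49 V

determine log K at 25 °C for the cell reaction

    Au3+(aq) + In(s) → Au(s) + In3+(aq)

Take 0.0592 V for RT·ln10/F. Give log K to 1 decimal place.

log K = 93.2

The Au³⁺/Au couple is reduced (cathode); E°cell = +1.49 − (−0.35) = +1.84 V with n = 3.
At equilibrium E = 0, so log K = nE°cell / 0.0592 = (3)(+1.84) / 0.0592 = 93.2.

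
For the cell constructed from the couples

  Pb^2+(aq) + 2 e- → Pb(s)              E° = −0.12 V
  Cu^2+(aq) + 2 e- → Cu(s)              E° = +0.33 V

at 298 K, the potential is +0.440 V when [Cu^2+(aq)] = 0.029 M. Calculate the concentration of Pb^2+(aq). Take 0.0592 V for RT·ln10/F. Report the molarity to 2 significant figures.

0.063 M

With Cu²⁺/Cu at the cathode and Pb²⁺/Pb at the anode, E°cell = +0.33 − (−0.12) = +0.45 V (n = 2).
From the Nernst equation, log Q = n(E° − E)/0.0592 = 2·(+0.45 − (+0.440))/0.0592 = 0.338.
Balancing electrons gives Cu^2+(aq) + Pb(s) → Cu(s) + Pb^2+(aq); thus Q = [Pb^2+(aq)] / [Cu^2+(aq)].
Isolating [Pb^2+(aq)] in Q = 10^{0.338} yields log [Pb^2+(aq)] = −1.200, i.e. 0.063 M.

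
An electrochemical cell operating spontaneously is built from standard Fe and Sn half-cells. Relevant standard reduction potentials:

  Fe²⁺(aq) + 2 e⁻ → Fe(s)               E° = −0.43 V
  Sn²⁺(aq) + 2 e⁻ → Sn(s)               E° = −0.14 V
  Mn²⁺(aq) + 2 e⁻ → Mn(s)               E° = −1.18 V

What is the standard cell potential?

+0.29 V

Of the two couples in this cell, the one with the more positive reduction potential is reduced at the cathode: here that is Sn²⁺/Sn (−0.14 V); Fe²⁺/Fe (−0.43 V) is the anode.
E°cell = E°(cathode) − E°(anode) = −0.14 − (−0.43) = +0.29 V.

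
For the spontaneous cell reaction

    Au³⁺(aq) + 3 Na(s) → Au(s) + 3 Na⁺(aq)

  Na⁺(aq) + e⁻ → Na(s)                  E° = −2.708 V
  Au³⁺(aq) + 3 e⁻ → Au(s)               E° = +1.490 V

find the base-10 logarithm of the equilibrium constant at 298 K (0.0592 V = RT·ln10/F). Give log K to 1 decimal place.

log K = 212.7

The Au³⁺/Au couple is reduced (cathode); E°cell = +1.490 − (−2.708) = +4.198 V with n = 3.
At equilibrium E = 0, so log K = nE°cell / 0.0592 = (3)(+4.198) / 0.0592 = 212.7.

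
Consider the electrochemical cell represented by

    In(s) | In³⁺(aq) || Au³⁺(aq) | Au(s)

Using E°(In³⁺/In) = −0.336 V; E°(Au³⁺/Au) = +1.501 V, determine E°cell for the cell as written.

By convention the left-hand electrode in cell notation is the anode (oxidation) and the right-hand electrode is the cathode (reduction).
E°cell = E°(right) − E°(left) = +1.501 − (−0.336) = +1.837 V.

+1.837 V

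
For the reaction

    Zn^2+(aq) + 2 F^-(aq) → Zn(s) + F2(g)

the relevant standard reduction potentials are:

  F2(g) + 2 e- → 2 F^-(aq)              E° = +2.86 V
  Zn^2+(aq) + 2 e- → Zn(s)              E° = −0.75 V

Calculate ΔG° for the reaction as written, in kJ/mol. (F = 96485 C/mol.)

+697 kJ/mol

In the reaction as written Zn^2+(aq) is reduced, so the Zn²⁺/Zn couple is the cathode and F₂/F⁻ is the anode.
E°cell = −0.75 − (+2.86) = −3.61 V; balancing electrons gives n = 2.
ΔG° = −nFE°cell = −(2)(96485)(−3.61) J/mol = +697 kJ/mol.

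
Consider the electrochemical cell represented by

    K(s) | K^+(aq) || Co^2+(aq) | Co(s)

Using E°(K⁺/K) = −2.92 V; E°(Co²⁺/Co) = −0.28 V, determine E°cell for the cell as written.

+2.64 V

By convention the left-hand electrode in cell notation is the anode (oxidation) and the right-hand electrode is the cathode (reduction).
E°cell = E°(right) − E°(left) = −0.28 − (−2.92) = +2.64 V.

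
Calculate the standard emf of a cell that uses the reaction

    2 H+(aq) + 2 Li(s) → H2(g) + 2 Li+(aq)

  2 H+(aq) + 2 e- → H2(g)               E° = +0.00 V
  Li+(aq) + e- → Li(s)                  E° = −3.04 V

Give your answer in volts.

H+(aq) gains electrons, so the 2H⁺/H₂ couple is the cathode; the Li⁺/Li couple is the anode.
E°cell = E°(cathode) − E°(anode) = +0.00 − (−3.04) = +3.04 V.

+3.04 V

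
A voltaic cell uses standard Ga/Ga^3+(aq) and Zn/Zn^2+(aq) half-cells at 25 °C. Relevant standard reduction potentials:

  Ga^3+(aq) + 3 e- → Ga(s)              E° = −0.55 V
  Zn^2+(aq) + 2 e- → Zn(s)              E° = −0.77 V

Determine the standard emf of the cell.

The Ga³⁺/Ga couple has the higher E°, so Ga ion is reduced (cathode) and Zn is oxidized (anode).
E°cell = E°(cathode) − E°(anode) = −0.55 − (−0.77) = +0.22 V.

+0.22 V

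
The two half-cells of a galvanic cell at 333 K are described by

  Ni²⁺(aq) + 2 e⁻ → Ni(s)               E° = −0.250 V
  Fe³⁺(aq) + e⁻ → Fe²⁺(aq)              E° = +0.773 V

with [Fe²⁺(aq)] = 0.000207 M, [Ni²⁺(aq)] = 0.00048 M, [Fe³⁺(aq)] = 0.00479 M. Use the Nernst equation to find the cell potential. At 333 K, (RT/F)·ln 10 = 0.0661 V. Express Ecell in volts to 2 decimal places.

The Fe³⁺/Fe²⁺ couple has the more positive E°, so it is the cathode; Ni²⁺/Ni is the anode.
E°cell = E°cat − E°an = +0.773 − (−0.250) = +1.023 V; n = 2.
Balancing gives 2 Fe³⁺(aq) + Ni(s) → 2 Fe²⁺(aq) + Ni²⁺(aq); hence Q = ([Fe²⁺(aq)]^2·[Ni²⁺(aq)]) / [Fe³⁺(aq)]^2 = 8.96×10^−7 (log Q = −6.047).
E = E° − (0.0661/n)·log Q = +1.023 − (0.0661/2)(−6.047) = +1.22 V.

+1.22 V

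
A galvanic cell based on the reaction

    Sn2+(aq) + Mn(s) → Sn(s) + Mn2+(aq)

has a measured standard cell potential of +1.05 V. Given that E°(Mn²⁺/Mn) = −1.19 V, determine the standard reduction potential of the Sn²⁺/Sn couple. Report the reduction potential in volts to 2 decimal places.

−0.14 V

In the reaction as written the Sn²⁺/Sn couple is reduced (cathode) and Mn²⁺/Mn is oxidized (anode), so E°cell = E°(Sn²⁺/Sn) − E°(Mn²⁺/Mn).
E°(Sn²⁺/Sn) = E°cell + E°(anode) = +1.05 + (−1.19) = −0.14 V.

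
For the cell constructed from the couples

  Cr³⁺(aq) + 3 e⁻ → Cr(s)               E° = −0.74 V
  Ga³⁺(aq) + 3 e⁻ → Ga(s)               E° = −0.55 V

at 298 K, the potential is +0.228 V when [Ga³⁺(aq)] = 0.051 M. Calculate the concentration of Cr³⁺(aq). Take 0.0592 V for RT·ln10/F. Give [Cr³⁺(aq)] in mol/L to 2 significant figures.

The Ga³⁺/Ga couple has the larger reduction potential, so it is the cathode: E°cell = −0.55 − (−0.74) = +0.19 V and n = 3.
Rearranging E = E° − (0.0592/n)·log Q gives log Q = 3(+0.19 − (+0.228))/0.0592 = −1.926.
The balanced reaction is Ga³⁺(aq) + Cr(s) → Ga(s) + Cr³⁺(aq), so Q = [Cr³⁺(aq)] / [Ga³⁺(aq)].
Substituting the known concentrations and solving, log [Cr³⁺(aq)] = −3.218 and [Cr³⁺(aq)] = 0.00061 M.

0.00061 M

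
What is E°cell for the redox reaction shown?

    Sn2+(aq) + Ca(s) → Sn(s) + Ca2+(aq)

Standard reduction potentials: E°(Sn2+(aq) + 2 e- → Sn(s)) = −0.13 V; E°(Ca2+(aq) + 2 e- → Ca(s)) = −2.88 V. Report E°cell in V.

+2.75 V

Sn2+(aq) gains electrons, so the Sn²⁺/Sn couple is the cathode; the Ca²⁺/Ca couple is the anode.
E°cell = E°(cathode) − E°(anode) = −0.13 − (−2.88) = +2.75 V.
The positive value indicates the reaction is spontaneous as written.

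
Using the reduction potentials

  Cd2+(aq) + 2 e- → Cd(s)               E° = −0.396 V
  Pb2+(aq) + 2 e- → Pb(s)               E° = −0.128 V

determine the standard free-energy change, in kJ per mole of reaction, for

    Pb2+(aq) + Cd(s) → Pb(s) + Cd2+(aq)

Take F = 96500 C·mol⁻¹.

In the reaction as written Pb2+(aq) is reduced, so the Pb²⁺/Pb couple is the cathode and Cd²⁺/Cd is the anode.
E°cell = −0.128 − (−0.396) = +0.268 V; balancing electrons gives n = 2.
ΔG° = −nFE°cell = −(2)(96500)(+0.268) J/mol = −51.7 kJ/mol.

−51.7 kJ/mol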